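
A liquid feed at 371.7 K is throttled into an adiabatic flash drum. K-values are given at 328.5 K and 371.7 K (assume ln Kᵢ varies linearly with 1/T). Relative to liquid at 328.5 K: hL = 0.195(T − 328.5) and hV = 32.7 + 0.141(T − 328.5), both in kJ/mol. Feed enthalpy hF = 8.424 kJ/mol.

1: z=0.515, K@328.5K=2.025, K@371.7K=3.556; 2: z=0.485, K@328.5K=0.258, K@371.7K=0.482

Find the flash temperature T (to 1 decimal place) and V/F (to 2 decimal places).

T = 330.1 K, V/F = 0.25

Adiabatic flash: solve Rachford–Rice at each trial T, then check hF = ψ·hV(T) + (1−ψ)·hL(T).
  T = 328.5 K: K = (2.025, 0.258), RR gives ψ = 0.221, H_out = 7.223 kJ/mol
  T = 371.7 K: K = (3.556, 0.482), RR gives ψ = 0.804, H_out = 32.853 kJ/mol
  T = 350.1 K: K = (2.730, 0.360), RR gives ψ = 0.524, H_out = 20.729 kJ/mol
  T = 339.3 K: K = (2.363, 0.306), RR gives ψ = 0.386, H_out = 14.514 kJ/mol
  T = 333.9 K: K = (2.190, 0.281), RR gives ψ = 0.309, H_out = 11.073 kJ/mol
  T = 331.2 K: K = (2.107, 0.270), RR gives ψ = 0.267, H_out = 9.211 kJ/mol
  T = 329.9 K: K = (2.067, 0.264), RR gives ψ = 0.245, H_out = 8.271 kJ/mol
Linear interpolation between T = 329.9 (H_out = 8.271) and T = 331.2 (H_out = 9.211) on hF = 8.424 gives T ≈ 330.1 K, at which ψ = 0.25.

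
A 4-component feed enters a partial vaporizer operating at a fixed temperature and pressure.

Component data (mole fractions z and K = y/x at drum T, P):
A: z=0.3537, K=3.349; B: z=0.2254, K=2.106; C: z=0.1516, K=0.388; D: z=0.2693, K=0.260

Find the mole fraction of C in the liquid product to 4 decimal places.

x_C = 0.2373

Material balance + equilibrium reduce to Σ zᵢ(Kᵢ−1)/(1+V/F(Kᵢ−1)) = 0.
Feasibility: ΣzᵢKᵢ = 1.7881, Σzᵢ/Kᵢ = 1.6391 — both > 1, two phases present.
Iterate (Newton) starting at V/F = 0.5:
  V/F = 0.5000: g = 0.09260, g' = -1.0165 → V/F = 0.5911
  V/F = 0.5911: g = -0.00099, g' = -1.0482 → V/F = 0.5901
Converged at V/F = 0.5901.
Compositions from xᵢ = zᵢ/(1+V/F(Kᵢ−1)), yᵢ = Kᵢxᵢ:
  A: x = 0.1482, y = 0.4964
  B: x = 0.1364, y = 0.2872
  C: x = 0.2373, y = 0.0921
  D: x = 0.4781, y = 0.1243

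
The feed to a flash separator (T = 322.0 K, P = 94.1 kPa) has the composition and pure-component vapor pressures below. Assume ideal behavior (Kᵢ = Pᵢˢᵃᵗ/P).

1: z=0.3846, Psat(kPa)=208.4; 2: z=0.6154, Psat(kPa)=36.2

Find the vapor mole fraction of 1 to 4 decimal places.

y_1 = 0.7447

Raoult's law: Kᵢ = Pᵢˢᵃᵗ/P = Pᵢˢᵃᵗ/94.1.
  K_1 = 208.4/94.1 = 2.214665, K_2 = 36.2/94.1 = 0.384697
Let ψ = V/F and solve Σ zᵢ(Kᵢ−1)/(1+ψ(Kᵢ−1)) = 0.
Feasibility: ΣzᵢKᵢ = 1.0885, Σzᵢ/Kᵢ = 1.7734 — both > 1, two phases present.
Binary case is linear: z₁(K₁−1)(1+ψ(K₂−1)) + z₂(K₂−1)(1+ψ(K₁−1)) = 0
⇒ ψ = [z₁(K₁−1)+z₂(K₂−1)] / [−(K₁−1)(K₂−1)] = 0.08850/0.74739 = 0.1184
Compositions from xᵢ = zᵢ/(1+ψ(Kᵢ−1)), yᵢ = Kᵢxᵢ:
  1: x = 0.3362, y = 0.7447
  2: x = 0.6638, y = 0.2553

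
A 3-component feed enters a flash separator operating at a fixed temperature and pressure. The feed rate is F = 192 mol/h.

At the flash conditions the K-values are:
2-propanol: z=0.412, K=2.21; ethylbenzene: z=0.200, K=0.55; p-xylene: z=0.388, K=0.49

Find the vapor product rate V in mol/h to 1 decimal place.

Material balance + equilibrium reduce to Σ zᵢ(Kᵢ−1)/(1+V/F(Kᵢ−1)) = 0.
Feasibility: ΣzᵢKᵢ = 1.211, Σzᵢ/Kᵢ = 1.342 — both > 1, two phases present.
Iterate (Newton) starting at V/F = 0.5:
  V/F = 0.500: g = -0.0711, g' = -0.483 → V/F = 0.353
  V/F = 0.353: g = 0.0011, g' = -0.504 → V/F = 0.355
Converged at V/F = 0.355.
Then V = V/F·F = 0.3550·192 = 68.2 mol/h and L = F − V = 123.8 mol/h.

V = 68.2 mol/h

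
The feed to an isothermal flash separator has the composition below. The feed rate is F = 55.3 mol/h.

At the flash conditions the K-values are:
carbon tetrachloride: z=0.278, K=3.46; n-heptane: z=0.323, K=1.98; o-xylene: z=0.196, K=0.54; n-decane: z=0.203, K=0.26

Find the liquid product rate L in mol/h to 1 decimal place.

L = 16.9 mol/h

Rachford–Rice: g(ψ) = Σ zᵢ(Kᵢ−1)/(1+ψ(Kᵢ−1)) = 0.
Feasibility: ΣzᵢKᵢ = 1.760, Σzᵢ/Kᵢ = 1.387 — both > 1, two phases present.
Newton iteration, ψ⁰ = 0.5:
  ψ = 0.500: g = 0.1636, g' = -0.828 → ψ = 0.698
  ψ = 0.698: g = -0.0034, g' = -0.902 → ψ = 0.694
Converged at ψ = 0.694.
Then V = ψ·F = 0.6937·55.3 = 38.4 mol/h and L = F − V = 16.9 mol/h.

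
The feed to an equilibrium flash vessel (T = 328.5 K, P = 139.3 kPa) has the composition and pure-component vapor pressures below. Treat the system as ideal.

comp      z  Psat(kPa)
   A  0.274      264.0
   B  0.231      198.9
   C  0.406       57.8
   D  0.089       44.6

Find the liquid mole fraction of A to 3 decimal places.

Raoult's law: Kᵢ = Pᵢˢᵃᵗ/P = Pᵢˢᵃᵗ/139.3.
  K_A = 264.0/139.3 = 1.89519, K_B = 198.9/139.3 = 1.42785, K_C = 57.8/139.3 = 0.41493, K_D = 44.6/139.3 = 0.32017
Let β = V/F and solve Σ zᵢ(Kᵢ−1)/(1+β(Kᵢ−1)) = 0.
Feasibility: ΣzᵢKᵢ = 1.046, Σzᵢ/Kᵢ = 1.563 — both > 1, two phases present.
Newton iteration, β⁰ = 0.5:
  β = 0.500: g = -0.1766, g' = -0.506 → β = 0.151
  β = 0.151: g = -0.0190, g' = -0.426 → β = 0.106
Converged at β = 0.106.
Compositions from xᵢ = zᵢ/(1+β(Kᵢ−1)), yᵢ = Kᵢxᵢ:
  A: x = 0.250, y = 0.474
  B: x = 0.221, y = 0.315
  C: x = 0.433, y = 0.180
  D: x = 0.096, y = 0.031

x_A = 0.250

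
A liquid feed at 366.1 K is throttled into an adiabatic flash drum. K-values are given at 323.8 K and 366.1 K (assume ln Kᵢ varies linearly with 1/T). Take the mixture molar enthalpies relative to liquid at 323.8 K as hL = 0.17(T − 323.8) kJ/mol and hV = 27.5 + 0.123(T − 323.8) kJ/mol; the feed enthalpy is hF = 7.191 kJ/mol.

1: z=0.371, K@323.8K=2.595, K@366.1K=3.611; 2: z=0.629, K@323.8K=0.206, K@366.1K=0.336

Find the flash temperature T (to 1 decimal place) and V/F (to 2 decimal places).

Adiabatic flash: solve Rachford–Rice at each trial T, then check hF = ψ·hV(T) + (1−ψ)·hL(T).
  T = 323.8 K: K = (2.595, 0.206), RR gives ψ = 0.073, H_out = 2.005 kJ/mol
  T = 366.1 K: K = (3.611, 0.336), RR gives ψ = 0.318, H_out = 15.299 kJ/mol
  T = 345.0 K: K = (3.094, 0.267), RR gives ψ = 0.206, H_out = 9.059 kJ/mol
  T = 334.4 K: K = (2.841, 0.236), RR gives ψ = 0.144, H_out = 5.683 kJ/mol
  T = 339.7 K: K = (2.967, 0.251), RR gives ψ = 0.176, H_out = 7.401 kJ/mol
  T = 337.0 K: K = (2.903, 0.243), RR gives ψ = 0.160, H_out = 6.534 kJ/mol
  T = 338.4 K: K = (2.936, 0.247), RR gives ψ = 0.168, H_out = 6.985 kJ/mol
Linear interpolation between T = 338.4 (H_out = 6.985) and T = 339.7 (H_out = 7.401) on hF = 7.191 gives T ≈ 339.0 K, at which ψ = 0.17.

T = 339.0 K, V/F = 0.17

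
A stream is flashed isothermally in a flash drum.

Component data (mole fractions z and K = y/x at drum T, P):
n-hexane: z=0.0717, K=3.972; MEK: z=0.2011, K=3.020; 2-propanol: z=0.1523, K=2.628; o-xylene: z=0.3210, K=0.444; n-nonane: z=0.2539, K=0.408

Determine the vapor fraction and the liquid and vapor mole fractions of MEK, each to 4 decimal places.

ψ = 0.4551, x_MEK = 0.1048, y_MEK = 0.3164

Rachford–Rice: g(ψ) = Σ zᵢ(Kᵢ−1)/(1+ψ(Kᵢ−1)) = 0.
g(0) = ΣzᵢKᵢ − 1 = 0.5385 and g(1) = 1 − Σzᵢ/Kᵢ = -0.4879, so a root lies in (0, 1).
Newton–Raphson from ψ = 0.42:
  ψ = 0.4200: g = 0.02891, g' = -0.8344 → ψ = 0.4546
  ψ = 0.4546: g = 0.00035, g' = -0.8151 → ψ = 0.4551
Converged at ψ = 0.4551.
Compositions from xᵢ = zᵢ/(1+ψ(Kᵢ−1)), yᵢ = Kᵢxᵢ:
  n-hexane: x = 0.0305, y = 0.1211
  MEK: x = 0.1048, y = 0.3164
  2-propanol: x = 0.0875, y = 0.2299
  o-xylene: x = 0.4297, y = 0.1908
  n-nonane: x = 0.3475, y = 0.1418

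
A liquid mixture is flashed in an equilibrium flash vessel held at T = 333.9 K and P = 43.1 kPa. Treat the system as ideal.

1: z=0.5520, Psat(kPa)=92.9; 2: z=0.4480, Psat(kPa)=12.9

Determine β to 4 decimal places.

β = 0.4001

Raoult's law: Kᵢ = Pᵢˢᵃᵗ/P = Pᵢˢᵃᵗ/43.1.
  K_1 = 92.9/43.1 = 2.155452, K_2 = 12.9/43.1 = 0.299304
Binary case is linear: z₁(K₁−1)(1+β(K₂−1)) + z₂(K₂−1)(1+β(K₁−1)) = 0
⇒ β = [z₁(K₁−1)+z₂(K₂−1)] / [−(K₁−1)(K₂−1)] = 0.32390/0.80962 = 0.4001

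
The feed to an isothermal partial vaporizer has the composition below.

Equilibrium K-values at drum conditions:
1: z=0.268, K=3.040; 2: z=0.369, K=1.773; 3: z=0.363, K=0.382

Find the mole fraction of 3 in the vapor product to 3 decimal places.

y_3 = 0.250

Rachford–Rice: g(V/F) = Σ zᵢ(Kᵢ−1)/(1+V/F(Kᵢ−1)) = 0.
Feasibility: ΣzᵢKᵢ = 1.608, Σzᵢ/Kᵢ = 1.247 — both > 1, two phases present.
Iterate (Newton) starting at V/F = 0.4:
  V/F = 0.400: g = 0.2209, g' = -0.711 → V/F = 0.711
  V/F = 0.711: g = 0.0074, g' = -0.718 → V/F = 0.721
Converged at V/F = 0.721.
Compositions from xᵢ = zᵢ/(1+V/F(Kᵢ−1)), yᵢ = Kᵢxᵢ:
  1: x = 0.108, y = 0.330
  2: x = 0.237, y = 0.420
  3: x = 0.655, y = 0.250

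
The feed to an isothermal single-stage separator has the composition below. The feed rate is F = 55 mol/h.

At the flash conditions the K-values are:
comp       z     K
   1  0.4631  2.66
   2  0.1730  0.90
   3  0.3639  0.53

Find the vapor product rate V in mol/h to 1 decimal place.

Rachford–Rice: g(ψ) = Σ zᵢ(Kᵢ−1)/(1+ψ(Kᵢ−1)) = 0.
g(0) = ΣzᵢKᵢ − 1 = 0.5804 and g(1) = 1 − Σzᵢ/Kᵢ = -0.0529, so a root lies in (0, 1).
Iterate (Newton) starting at ψ = 0.5:
  ψ = 0.5000: g = 0.17830, g' = -0.5203 → ψ = 0.8427
  ψ = 0.8427: g = 0.01839, g' = -0.4442 → ψ = 0.8841
  ψ = 0.8841: g = -0.00005, g' = -0.4470 → ψ = 0.8839
Converged at ψ = 0.8839.
Then V = ψ·F = 0.8839·55 = 48.6 mol/h and L = F − V = 6.4 mol/h.

V = 48.6 mol/h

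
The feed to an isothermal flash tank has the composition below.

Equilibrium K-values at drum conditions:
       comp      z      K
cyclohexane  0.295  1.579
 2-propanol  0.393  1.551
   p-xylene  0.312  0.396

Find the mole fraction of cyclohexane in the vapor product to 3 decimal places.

y_cyclohexane = 0.348

Rachford–Rice: g(ψ) = Σ zᵢ(Kᵢ−1)/(1+ψ(Kᵢ−1)) = 0.
Feasibility: ΣzᵢKᵢ = 1.199, Σzᵢ/Kᵢ = 1.228 — both > 1, two phases present.
Newton–Raphson from ψ = 0.6:
  ψ = 0.600: g = -0.0061, g' = -0.402 → ψ = 0.585
Converged at ψ = 0.585.
Compositions from xᵢ = zᵢ/(1+ψ(Kᵢ−1)), yᵢ = Kᵢxᵢ:
  cyclohexane: x = 0.220, y = 0.348
  2-propanol: x = 0.297, y = 0.461
  p-xylene: x = 0.482, y = 0.191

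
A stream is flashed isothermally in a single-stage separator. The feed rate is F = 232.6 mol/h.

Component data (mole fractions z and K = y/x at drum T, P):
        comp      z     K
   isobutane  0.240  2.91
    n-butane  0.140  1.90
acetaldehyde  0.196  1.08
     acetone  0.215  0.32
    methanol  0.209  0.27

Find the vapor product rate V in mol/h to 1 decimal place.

Let ψ = V/F and solve Σ zᵢ(Kᵢ−1)/(1+ψ(Kᵢ−1)) = 0.
Check two-phase: ΣzᵢKᵢ = 1.301 > 1 and Σzᵢ/Kᵢ = 1.784 > 1, so g(0) = 0.301 > 0 and g(1) = -0.784 < 0.
Newton iteration, ψ⁰ = 0.5:
  ψ = 0.500: g = -0.1253, g' = -0.789 → ψ = 0.341
  ψ = 0.341: g = -0.0043, g' = -0.755 → ψ = 0.335
Converged at ψ = 0.335.
Then V = ψ·F = 0.3354·232.6 = 78.0 mol/h and L = F − V = 154.6 mol/h.

V = 78.0 mol/h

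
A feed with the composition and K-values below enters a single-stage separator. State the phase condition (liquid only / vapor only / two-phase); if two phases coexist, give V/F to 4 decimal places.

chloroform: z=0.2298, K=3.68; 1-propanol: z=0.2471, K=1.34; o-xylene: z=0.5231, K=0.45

ΣzᵢKᵢ = 1.4122; Σzᵢ/Kᵢ = 1.4093.
Both exceed 1, so a two-phase solution exists.
Iterate (Newton) starting at ψ = 0.54:
  ψ = 0.5400: g = -0.08661, g' = -0.6162 → ψ = 0.3994
  ψ = 0.3994: g = 0.00271, g' = -0.6670 → ψ = 0.4035
Converged at ψ = 0.4035.

two-phase, V/F = 0.4035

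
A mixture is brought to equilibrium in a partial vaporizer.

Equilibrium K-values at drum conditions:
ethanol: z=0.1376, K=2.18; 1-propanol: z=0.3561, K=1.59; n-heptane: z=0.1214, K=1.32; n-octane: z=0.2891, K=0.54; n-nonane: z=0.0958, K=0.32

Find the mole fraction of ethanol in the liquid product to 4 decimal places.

x_ethanol = 0.0822

Rachford–Rice: g(ψ) = Σ zᵢ(Kᵢ−1)/(1+ψ(Kᵢ−1)) = 0.
Check two-phase: ΣzᵢKᵢ = 1.2132 > 1 and Σzᵢ/Kᵢ = 1.2138 > 1, so g(0) = 0.2132 > 0 and g(1) = -0.2138 < 0.
Newton–Raphson from ψ = 0.69:
  ψ = 0.6900: g = -0.04692, g' = -0.4177 → ψ = 0.5777
  ψ = 0.5777: g = -0.00237, g' = -0.3792 → ψ = 0.5714
Converged at ψ = 0.5714.
Compositions from xᵢ = zᵢ/(1+ψ(Kᵢ−1)), yᵢ = Kᵢxᵢ:
  ethanol: x = 0.0822, y = 0.1792
  1-propanol: x = 0.2663, y = 0.4234
  n-heptane: x = 0.1026, y = 0.1355
  n-octane: x = 0.3922, y = 0.2118
  n-nonane: x = 0.1567, y = 0.0501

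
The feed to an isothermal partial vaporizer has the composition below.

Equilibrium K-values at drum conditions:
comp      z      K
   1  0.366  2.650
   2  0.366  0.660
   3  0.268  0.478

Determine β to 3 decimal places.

β = 0.483

Newton iteration, β⁰ = 0.5:
  β = 0.500: g = -0.0083, g' = -0.494 → β = 0.483
Converged at β = 0.483.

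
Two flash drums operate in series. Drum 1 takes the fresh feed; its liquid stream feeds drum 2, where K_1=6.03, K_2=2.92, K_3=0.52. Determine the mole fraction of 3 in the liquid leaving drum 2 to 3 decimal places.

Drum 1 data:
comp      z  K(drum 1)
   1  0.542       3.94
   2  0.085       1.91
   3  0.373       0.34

x_3 (drum 2) = 0.894

Drum 1:
Material balance + equilibrium reduce to Σ zᵢ(Kᵢ−1)/(1+ψ₁(Kᵢ−1)) = 0.
Feasibility: ΣzᵢKᵢ = 2.425, Σzᵢ/Kᵢ = 1.279 — both > 1, two phases present.
Iterate (Newton) starting at ψ₁ = 0.33:
  ψ₁ = 0.330: g = 0.5535, g' = -1.514 → ψ₁ = 0.696
  ψ₁ = 0.696: g = 0.1155, g' = -1.087 → ψ₁ = 0.802
  ψ₁ = 0.802: g = -0.0036, g' = -1.172 → ψ₁ = 0.799
Converged at ψ₁ = 0.799.
Drum-1 compositions:
  1: x = 0.162, y = 0.638
  2: x = 0.049, y = 0.094
  3: x = 0.789, y = 0.268
Drum-2 feed = drum-1 liquid: z₂ = (0.1619, 0.0492, 0.7889).
Drum 2:
Let ψ₂ = V/F and solve Σ zᵢ(Kᵢ−1)/(1+ψ₂(Kᵢ−1)) = 0.
Feasibility: ΣzᵢKᵢ = 1.530, Σzᵢ/Kᵢ = 1.561 — both > 1, two phases present.
Newton iteration, ψ₂⁰ = 0.62:
  ψ₂ = 0.620: g = -0.2983, g' = -0.648 → ψ₂ = 0.159
  ψ₂ = 0.159: g = 0.1141, g' = -1.581 → ψ₂ = 0.232
  ψ₂ = 0.232: g = 0.0154, g' = -1.191 → ψ₂ = 0.245
Converged at ψ₂ = 0.245.
  1: x = 0.073, y = 0.437
  2: x = 0.033, y = 0.098
  3: x = 0.894, y = 0.465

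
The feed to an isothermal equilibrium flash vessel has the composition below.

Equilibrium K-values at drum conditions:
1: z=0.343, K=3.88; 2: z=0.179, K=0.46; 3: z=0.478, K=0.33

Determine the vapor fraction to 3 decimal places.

Material balance + equilibrium reduce to Σ zᵢ(Kᵢ−1)/(1+ψ(Kᵢ−1)) = 0.
Check two-phase: ΣzᵢKᵢ = 1.571 > 1 and Σzᵢ/Kᵢ = 1.926 > 1, so g(0) = 0.571 > 0 and g(1) = -0.926 < 0.
Newton iteration, ψ⁰ = 0.5:
  ψ = 0.500: g = -0.2092, g' = -1.061 → ψ = 0.303
  ψ = 0.303: g = 0.0103, g' = -1.224 → ψ = 0.311
Converged at ψ = 0.311.

ψ = 0.311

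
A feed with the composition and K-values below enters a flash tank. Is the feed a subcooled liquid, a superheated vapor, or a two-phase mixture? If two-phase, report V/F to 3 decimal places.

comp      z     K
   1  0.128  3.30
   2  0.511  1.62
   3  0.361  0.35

ΣzᵢKᵢ = 1.377; Σzᵢ/Kᵢ = 1.386.
Both exceed 1, so a two-phase solution exists.
Rachford–Rice: g(ψ) = Σ zᵢ(Kᵢ−1)/(1+ψ(Kᵢ−1)) = 0.
Newton iteration, ψ⁰ = 0.6:
  ψ = 0.600: g = -0.0301, g' = -0.634 → ψ = 0.553
  ψ = 0.553: g = -0.0006, g' = -0.612 → ψ = 0.552
Converged at ψ = 0.552.

two-phase, V/F = 0.552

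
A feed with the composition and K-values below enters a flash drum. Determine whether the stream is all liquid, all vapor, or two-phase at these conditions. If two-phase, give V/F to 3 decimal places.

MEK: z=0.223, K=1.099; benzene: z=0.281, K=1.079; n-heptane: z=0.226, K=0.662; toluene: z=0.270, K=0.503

ΣzᵢKᵢ = 0.834; Σzᵢ/Kᵢ = 1.342.
Since ΣzᵢKᵢ < 1 the mixture is below its bubble point — single liquid phase.

all liquid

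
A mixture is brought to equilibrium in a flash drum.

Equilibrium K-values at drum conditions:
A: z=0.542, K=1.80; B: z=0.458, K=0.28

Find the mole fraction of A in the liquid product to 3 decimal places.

Newton iteration, ψ⁰ = 0.5:
  ψ = 0.500: g = -0.2055, g' = -0.757 → ψ = 0.228
  ψ = 0.228: g = -0.0280, g' = -0.588 → ψ = 0.181
  ψ = 0.181: g = -0.0002, g' = -0.579 → ψ = 0.180
Converged at ψ = 0.180.
Compositions from xᵢ = zᵢ/(1+ψ(Kᵢ−1)), yᵢ = Kᵢxᵢ:
  A: x = 0.474, y = 0.853
  B: x = 0.526, y = 0.147

x_A = 0.474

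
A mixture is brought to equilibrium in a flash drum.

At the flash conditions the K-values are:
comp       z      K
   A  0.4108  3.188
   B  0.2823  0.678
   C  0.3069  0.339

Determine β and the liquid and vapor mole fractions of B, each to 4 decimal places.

Newton iteration, β⁰ = 0.5:
  β = 0.5000: g = 0.01789, g' = -0.7892 → β = 0.5227
  β = 0.5227: g = 0.00007, g' = -0.7833 → β = 0.5228
Converged at β = 0.5228.
Compositions from xᵢ = zᵢ/(1+β(Kᵢ−1)), yᵢ = Kᵢxᵢ:
  A: x = 0.1916, y = 0.6109
  B: x = 0.3394, y = 0.2301
  C: x = 0.4689, y = 0.1590

β = 0.5228, x_B = 0.3394, y_B = 0.2301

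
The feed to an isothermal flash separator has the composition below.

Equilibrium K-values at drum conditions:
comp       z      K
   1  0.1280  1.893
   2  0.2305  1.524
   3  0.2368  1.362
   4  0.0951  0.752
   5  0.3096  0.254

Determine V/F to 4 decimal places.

Rachford–Rice: g(V/F) = Σ zᵢ(Kᵢ−1)/(1+V/F(Kᵢ−1)) = 0.
g(0) = ΣzᵢKᵢ − 1 = 0.0663 and g(1) = 1 − Σzᵢ/Kᵢ = -0.7381, so a root lies in (0, 1).
Iterate (Newton) starting at V/F = 0.5:
  V/F = 0.5000: g = -0.14797, g' = -0.5567 → V/F = 0.2342
  V/F = 0.2342: g = -0.02375, g' = -0.4060 → V/F = 0.1757
  V/F = 0.1757: g = -0.00045, g' = -0.3913 → V/F = 0.1745
Converged at V/F = 0.1745.

V/F = 0.1745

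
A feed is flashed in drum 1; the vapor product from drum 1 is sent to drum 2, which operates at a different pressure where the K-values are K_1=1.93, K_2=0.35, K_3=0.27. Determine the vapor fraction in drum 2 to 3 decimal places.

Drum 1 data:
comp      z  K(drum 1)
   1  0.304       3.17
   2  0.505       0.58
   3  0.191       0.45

V/F (drum 2) = 0.342

Drum 1:
Rachford–Rice: g(ψ₁) = Σ zᵢ(Kᵢ−1)/(1+ψ₁(Kᵢ−1)) = 0.
Check two-phase: ΣzᵢKᵢ = 1.343 > 1 and Σzᵢ/Kᵢ = 1.391 > 1, so g(0) = 0.343 > 0 and g(1) = -0.391 < 0.
Iterate (Newton) starting at ψ₁ = 0.5:
  ψ₁ = 0.500: g = -0.0970, g' = -0.582 → ψ₁ = 0.333
  ψ₁ = 0.333: g = 0.0075, g' = -0.689 → ψ₁ = 0.344
Converged at ψ₁ = 0.344.
Drum-1 compositions:
  1: x = 0.174, y = 0.552
  2: x = 0.590, y = 0.342
  3: x = 0.236, y = 0.106
Drum-2 feed = drum-1 vapor: z₂ = (0.5515, 0.3424, 0.1060).
Drum 2:
Material balance + equilibrium reduce to Σ zᵢ(Kᵢ−1)/(1+ψ₂(Kᵢ−1)) = 0.
g(0) = ΣzᵢKᵢ − 1 = 0.213 and g(1) = 1 − Σzᵢ/Kᵢ = -0.657, so a root lies in (0, 1).
Newton iteration, ψ₂⁰ = 0.5:
  ψ₂ = 0.500: g = -0.1015, g' = -0.680 → ψ₂ = 0.351
  ψ₂ = 0.351: g = -0.0055, g' = -0.616 → ψ₂ = 0.342
Converged at ψ₂ = 0.342.
  1: x = 0.419, y = 0.808
  2: x = 0.440, y = 0.154
  3: x = 0.141, y = 0.038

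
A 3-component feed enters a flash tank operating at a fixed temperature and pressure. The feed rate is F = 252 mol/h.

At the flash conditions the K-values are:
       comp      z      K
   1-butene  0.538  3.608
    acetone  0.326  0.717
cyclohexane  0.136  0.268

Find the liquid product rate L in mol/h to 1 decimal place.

Material balance + equilibrium reduce to Σ zᵢ(Kᵢ−1)/(1+V/F(Kᵢ−1)) = 0.
Feasibility: ΣzᵢKᵢ = 2.211, Σzᵢ/Kᵢ = 1.111 — both > 1, two phases present.
Iterate (Newton) starting at V/F = 0.47:
  V/F = 0.470: g = 0.3722, g' = -0.943 → V/F = 0.865
  V/F = 0.865: g = 0.0376, g' = -0.932 → V/F = 0.905
  V/F = 0.905: g = -0.0015, g' = -1.011 → V/F = 0.904
Converged at V/F = 0.904.
Then V = V/F·F = 0.9036·252 = 227.7 mol/h and L = F − V = 24.3 mol/h.

L = 24.3 mol/h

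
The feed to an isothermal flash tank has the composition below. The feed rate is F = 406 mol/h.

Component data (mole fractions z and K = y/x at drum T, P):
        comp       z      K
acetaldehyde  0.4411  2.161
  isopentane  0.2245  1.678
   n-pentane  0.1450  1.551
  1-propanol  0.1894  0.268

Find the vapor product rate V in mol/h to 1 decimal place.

V = 362.4 mol/h

Iterate (Newton) starting at ψ = 0.37:
  ψ = 0.3700: g = 0.35614, g' = -0.5781 → ψ = 0.9860
  ψ = 0.9860: g = -0.11651, g' = -1.4957 → ψ = 0.9081
  ψ = 0.9081: g = -0.01679, g' = -1.1029 → ψ = 0.8929
  ψ = 0.8929: g = -0.00042, g' = -1.0489 → ψ = 0.8925
Converged at ψ = 0.8925.
Then V = ψ·F = 0.8925·406 = 362.4 mol/h and L = F − V = 43.6 mol/h.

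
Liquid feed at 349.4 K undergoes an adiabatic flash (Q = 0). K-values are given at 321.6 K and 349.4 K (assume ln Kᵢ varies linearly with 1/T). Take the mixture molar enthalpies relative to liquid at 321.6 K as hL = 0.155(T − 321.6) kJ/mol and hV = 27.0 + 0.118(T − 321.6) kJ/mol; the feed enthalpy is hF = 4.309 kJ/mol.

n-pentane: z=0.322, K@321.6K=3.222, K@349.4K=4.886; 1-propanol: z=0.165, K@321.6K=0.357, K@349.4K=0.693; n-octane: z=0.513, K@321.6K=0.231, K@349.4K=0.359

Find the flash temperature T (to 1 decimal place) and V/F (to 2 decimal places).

T = 323.4 K, V/F = 0.15

Adiabatic flash: solve Rachford–Rice at each trial T, then check hF = ψ·hV(T) + (1−ψ)·hL(T).
  T = 321.6 K: K = (3.222, 0.357, 0.231), RR gives ψ = 0.131, H_out = 3.530 kJ/mol
  T = 349.4 K: K = (4.886, 0.693, 0.359), RR gives ψ = 0.391, H_out = 14.470 kJ/mol
  T = 335.5 K: K = (4.002, 0.504, 0.291), RR gives ψ = 0.262, H_out = 9.095 kJ/mol
  T = 328.6 K: K = (3.602, 0.426, 0.260), RR gives ψ = 0.199, H_out = 6.405 kJ/mol
  T = 325.1 K: K = (3.409, 0.391, 0.245), RR gives ψ = 0.166, H_out = 4.994 kJ/mol
  T = 323.4 K: K = (3.317, 0.374, 0.238), RR gives ψ = 0.149, H_out = 4.290 kJ/mol
Linear interpolation between T = 323.4 (H_out = 4.290) and T = 325.1 (H_out = 4.994) on hF = 4.309 gives T ≈ 323.4 K, at which ψ = 0.15.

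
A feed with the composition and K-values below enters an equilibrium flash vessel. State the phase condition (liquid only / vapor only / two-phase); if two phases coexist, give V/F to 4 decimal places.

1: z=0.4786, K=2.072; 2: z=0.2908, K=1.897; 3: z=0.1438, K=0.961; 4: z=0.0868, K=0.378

vapor only

ΣzᵢKᵢ = 1.7143; Σzᵢ/Kᵢ = 0.7635.
Since Σzᵢ/Kᵢ < 1 the mixture is above its dew point — single vapor phase.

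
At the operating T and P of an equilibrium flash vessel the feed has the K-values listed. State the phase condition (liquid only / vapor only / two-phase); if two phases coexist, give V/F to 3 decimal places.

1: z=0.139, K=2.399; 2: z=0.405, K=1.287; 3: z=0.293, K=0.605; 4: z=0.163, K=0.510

two-phase, V/F = 0.370

ΣzᵢKᵢ = 1.115; Σzᵢ/Kᵢ = 1.177.
Both exceed 1, so a two-phase solution exists.
Rachford–Rice: g(ψ) = Σ zᵢ(Kᵢ−1)/(1+ψ(Kᵢ−1)) = 0.
Newton iteration, ψ⁰ = 0.33:
  ψ = 0.330: g = 0.0109, g' = -0.271 → ψ = 0.370
Converged at ψ = 0.370.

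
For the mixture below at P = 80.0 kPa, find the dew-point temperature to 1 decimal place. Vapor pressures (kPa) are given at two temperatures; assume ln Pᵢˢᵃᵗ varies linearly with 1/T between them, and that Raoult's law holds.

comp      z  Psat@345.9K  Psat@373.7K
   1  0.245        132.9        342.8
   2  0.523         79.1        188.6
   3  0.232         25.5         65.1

T = 355.7 K

Dew-point temperature: Σzᵢ·P/Pᵢˢᵃᵗ(T) = 1. Interpolate ln Pᵢˢᵃᵗ = aᵢ + bᵢ/T.
  T = 345.9 K: ΣzᵢP/Pᵢˢᵃᵗ = 1.4043
  T = 373.7 K: ΣzᵢP/Pᵢˢᵃᵗ = 0.5641
  T = 359.8 K: ΣzᵢP/Pᵢˢᵃᵗ = 0.8744
  T = 352.9 K: ΣzᵢP/Pᵢˢᵃᵗ = 1.1010
  T = 356.4 K: ΣzᵢP/Pᵢˢᵃᵗ = 0.9784
  T = 354.6 K: ΣzᵢP/Pᵢˢᵃᵗ = 1.0394
  T = 355.5 K: ΣzᵢP/Pᵢˢᵃᵗ = 1.0084
  T = 355.9 K: ΣzᵢP/Pᵢˢᵃᵗ = 0.9949
Interpolating between 355.5 K and 355.9 K gives T ≈ 355.7 K.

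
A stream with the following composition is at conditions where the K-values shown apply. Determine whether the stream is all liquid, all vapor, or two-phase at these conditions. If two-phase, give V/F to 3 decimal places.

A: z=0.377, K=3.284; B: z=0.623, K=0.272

two-phase, V/F = 0.245

ΣzᵢKᵢ = 1.408; Σzᵢ/Kᵢ = 2.405.
Both exceed 1, so a two-phase solution exists.
Let ψ = V/F and solve Σ zᵢ(Kᵢ−1)/(1+ψ(Kᵢ−1)) = 0.
Binary case is linear: z₁(K₁−1)(1+ψ(K₂−1)) + z₂(K₂−1)(1+ψ(K₁−1)) = 0
⇒ ψ = [z₁(K₁−1)+z₂(K₂−1)] / [−(K₁−1)(K₂−1)] = 0.4075/1.6628 = 0.245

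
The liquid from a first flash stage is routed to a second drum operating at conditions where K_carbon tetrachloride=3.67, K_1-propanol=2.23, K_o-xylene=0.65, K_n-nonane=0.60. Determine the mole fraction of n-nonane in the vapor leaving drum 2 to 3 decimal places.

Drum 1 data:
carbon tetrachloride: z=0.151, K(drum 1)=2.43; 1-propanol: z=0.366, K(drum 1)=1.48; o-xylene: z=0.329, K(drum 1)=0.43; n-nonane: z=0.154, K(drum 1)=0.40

y_n-nonane (drum 2) = 0.161

Drum 1:
Rachford–Rice: g(ψ₁) = Σ zᵢ(Kᵢ−1)/(1+ψ₁(Kᵢ−1)) = 0.
Check two-phase: ΣzᵢKᵢ = 1.112 > 1 and Σzᵢ/Kᵢ = 1.460 > 1, so g(0) = 0.112 > 0 and g(1) = -0.460 < 0.
Newton iteration, ψ₁⁰ = 0.59:
  ψ₁ = 0.590: g = -0.1716, g' = -0.518 → ψ₁ = 0.259
  ψ₁ = 0.259: g = -0.0154, g' = -0.456 → ψ₁ = 0.225
Converged at ψ₁ = 0.225.
Drum-1 compositions:
  carbon tetrachloride: x = 0.114, y = 0.278
  1-propanol: x = 0.330, y = 0.489
  o-xylene: x = 0.377, y = 0.162
  n-nonane: x = 0.178, y = 0.071
Drum-2 feed = drum-1 liquid: z₂ = (0.1142, 0.3303, 0.3774, 0.1780).
Drum 2:
Rachford–Rice: g(ψ₂) = Σ zᵢ(Kᵢ−1)/(1+ψ₂(Kᵢ−1)) = 0.
Check two-phase: ΣzᵢKᵢ = 1.508 > 1 and Σzᵢ/Kᵢ = 1.057 > 1, so g(0) = 0.508 > 0 and g(1) = -0.057 < 0.
Newton–Raphson from ψ₂ = 0.67:
  ψ₂ = 0.670: g = 0.0623, g' = -0.387 → ψ₂ = 0.831
  ψ₂ = 0.831: g = 0.0028, g' = -0.357 → ψ₂ = 0.839
Converged at ψ₂ = 0.839.
  carbon tetrachloride: x = 0.035, y = 0.129
  1-propanol: x = 0.163, y = 0.363
  o-xylene: x = 0.534, y = 0.347
  n-nonane: x = 0.268, y = 0.161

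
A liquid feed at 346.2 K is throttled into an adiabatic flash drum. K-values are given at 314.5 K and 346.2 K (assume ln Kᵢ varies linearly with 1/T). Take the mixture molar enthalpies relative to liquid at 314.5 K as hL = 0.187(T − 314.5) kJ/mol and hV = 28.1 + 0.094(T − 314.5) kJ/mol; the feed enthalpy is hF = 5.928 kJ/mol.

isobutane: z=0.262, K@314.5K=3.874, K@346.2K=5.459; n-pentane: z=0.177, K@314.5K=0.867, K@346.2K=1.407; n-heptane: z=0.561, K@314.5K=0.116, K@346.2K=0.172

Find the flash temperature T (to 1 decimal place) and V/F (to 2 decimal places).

Adiabatic flash: solve Rachford–Rice at each trial T, then check hF = ψ·hV(T) + (1−ψ)·hL(T).
  T = 314.5 K: K = (3.874, 0.867, 0.116), RR gives ψ = 0.109, H_out = 3.074 kJ/mol
  T = 346.2 K: K = (5.459, 1.407, 0.172), RR gives ψ = 0.268, H_out = 12.672 kJ/mol
  T = 330.4 K: K = (4.639, 1.118, 0.143), RR gives ψ = 0.195, H_out = 8.174 kJ/mol
  T = 322.4 K: K = (4.246, 0.987, 0.129), RR gives ψ = 0.154, H_out = 5.697 kJ/mol
  T = 326.4 K: K = (4.441, 1.051, 0.136), RR gives ψ = 0.175, H_out = 6.955 kJ/mol
  T = 324.4 K: K = (4.343, 1.019, 0.132), RR gives ψ = 0.165, H_out = 6.331 kJ/mol
Linear interpolation between T = 322.4 (H_out = 5.697) and T = 324.4 (H_out = 6.331) on hF = 5.928 gives T ≈ 323.1 K, at which ψ = 0.16.

T = 323.1 K, V/F = 0.16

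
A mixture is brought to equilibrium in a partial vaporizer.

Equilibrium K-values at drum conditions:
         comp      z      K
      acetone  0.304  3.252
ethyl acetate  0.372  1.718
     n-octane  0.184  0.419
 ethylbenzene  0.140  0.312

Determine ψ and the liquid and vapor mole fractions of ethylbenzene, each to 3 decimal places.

Let ψ = V/F and solve Σ zᵢ(Kᵢ−1)/(1+ψ(Kᵢ−1)) = 0.
Feasibility: ΣzᵢKᵢ = 1.748, Σzᵢ/Kᵢ = 1.198 — both > 1, two phases present.
Newton iteration, ψ⁰ = 0.5:
  ψ = 0.500: g = 0.2211, g' = -0.722 → ψ = 0.806
  ψ = 0.806: g = -0.0049, g' = -0.825 → ψ = 0.800
Converged at ψ = 0.800.
Compositions from xᵢ = zᵢ/(1+ψ(Kᵢ−1)), yᵢ = Kᵢxᵢ:
  acetone: x = 0.109, y = 0.353
  ethyl acetate: x = 0.236, y = 0.406
  n-octane: x = 0.344, y = 0.144
  ethylbenzene: x = 0.311, y = 0.097

ψ = 0.800, x_ethylbenzene = 0.311, y_ethylbenzene = 0.097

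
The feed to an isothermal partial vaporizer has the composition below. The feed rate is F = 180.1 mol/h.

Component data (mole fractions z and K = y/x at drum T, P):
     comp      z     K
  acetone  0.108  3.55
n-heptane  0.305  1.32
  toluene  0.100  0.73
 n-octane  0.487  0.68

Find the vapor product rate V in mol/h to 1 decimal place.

Rachford–Rice: g(ψ) = Σ zᵢ(Kᵢ−1)/(1+ψ(Kᵢ−1)) = 0.
Check two-phase: ΣzᵢKᵢ = 1.190 > 1 and Σzᵢ/Kᵢ = 1.115 > 1, so g(0) = 0.190 > 0 and g(1) = -0.115 < 0.
Newton iteration, ψ⁰ = 0.5:
  ψ = 0.500: g = -0.0115, g' = -0.239 → ψ = 0.452
  ψ = 0.452: g = 0.0003, g' = -0.253 → ψ = 0.453
Converged at ψ = 0.453.
Then V = ψ·F = 0.4530·180.1 = 81.6 mol/h and L = F − V = 98.5 mol/h.

V = 81.6 mol/h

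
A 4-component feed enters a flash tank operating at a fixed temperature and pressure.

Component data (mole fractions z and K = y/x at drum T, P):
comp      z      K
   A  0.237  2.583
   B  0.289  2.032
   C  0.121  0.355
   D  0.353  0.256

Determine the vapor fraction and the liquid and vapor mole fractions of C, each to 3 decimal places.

ψ = 0.355, x_C = 0.157, y_C = 0.056

Rachford–Rice: g(ψ) = Σ zᵢ(Kᵢ−1)/(1+ψ(Kᵢ−1)) = 0.
g(0) = ΣzᵢKᵢ − 1 = 0.333 and g(1) = 1 − Σzᵢ/Kᵢ = -0.954, so a root lies in (0, 1).
Iterate (Newton) starting at ψ = 0.5:
  ψ = 0.500: g = -0.1272, g' = -0.924 → ψ = 0.362
  ψ = 0.362: g = -0.0059, g' = -0.855 → ψ = 0.355
Converged at ψ = 0.355.
Compositions from xᵢ = zᵢ/(1+ψ(Kᵢ−1)), yᵢ = Kᵢxᵢ:
  A: x = 0.152, y = 0.392
  B: x = 0.211, y = 0.430
  C: x = 0.157, y = 0.056
  D: x = 0.480, y = 0.123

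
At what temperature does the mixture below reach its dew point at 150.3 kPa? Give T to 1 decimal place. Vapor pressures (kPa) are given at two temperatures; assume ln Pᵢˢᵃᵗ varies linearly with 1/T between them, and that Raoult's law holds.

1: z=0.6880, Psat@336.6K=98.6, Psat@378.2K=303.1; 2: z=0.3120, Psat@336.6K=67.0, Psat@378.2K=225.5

T = 355.5 K

Dew-point temperature: Σzᵢ·P/Pᵢˢᵃᵗ(T) = 1. Interpolate ln Pᵢˢᵃᵗ = aᵢ + bᵢ/T.
  T = 336.6 K: ΣzᵢP/Pᵢˢᵃᵗ = 1.7487
  T = 378.2 K: ΣzᵢP/Pᵢˢᵃᵗ = 0.5491
  T = 357.4 K: ΣzᵢP/Pᵢˢᵃᵗ = 0.9472
  T = 347.0 K: ΣzᵢP/Pᵢˢᵃᵗ = 1.2751
  T = 352.2 K: ΣzᵢP/Pᵢˢᵃᵗ = 1.0966
  T = 354.8 K: ΣzᵢP/Pᵢˢᵃᵗ = 1.0186
Interpolating between 354.8 K and 357.4 K gives T ≈ 355.5 K.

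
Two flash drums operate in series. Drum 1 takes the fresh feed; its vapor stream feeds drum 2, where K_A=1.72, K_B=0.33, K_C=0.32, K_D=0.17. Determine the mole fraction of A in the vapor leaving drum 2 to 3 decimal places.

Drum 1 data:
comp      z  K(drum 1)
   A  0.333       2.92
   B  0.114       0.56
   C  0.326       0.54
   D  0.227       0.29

Drum 1:
Rachford–Rice: g(ψ₁) = Σ zᵢ(Kᵢ−1)/(1+ψ₁(Kᵢ−1)) = 0.
Feasibility: ΣzᵢKᵢ = 1.278, Σzᵢ/Kᵢ = 1.704 — both > 1, two phases present.
Iterate (Newton) starting at ψ₁ = 0.5:
  ψ₁ = 0.500: g = -0.1827, g' = -0.747 → ψ₁ = 0.255
  ψ₁ = 0.255: g = 0.0056, g' = -0.840 → ψ₁ = 0.262
Converged at ψ₁ = 0.262.
Drum-1 compositions:
  A: x = 0.221, y = 0.647
  B: x = 0.129, y = 0.072
  C: x = 0.371, y = 0.200
  D: x = 0.279, y = 0.081
Drum-2 feed = drum-1 vapor: z₂ = (0.6468, 0.0722, 0.2002, 0.0809).
Drum 2:
Let ψ₂ = V/F and solve Σ zᵢ(Kᵢ−1)/(1+ψ₂(Kᵢ−1)) = 0.
Feasibility: ΣzᵢKᵢ = 1.214, Σzᵢ/Kᵢ = 1.696 — both > 1, two phases present.
Newton iteration, ψ₂⁰ = 0.5:
  ψ₂ = 0.500: g = -0.0513, g' = -0.630 → ψ₂ = 0.419
  ψ₂ = 0.419: g = -0.0025, g' = -0.572 → ψ₂ = 0.414
Converged at ψ₂ = 0.414.
  A: x = 0.498, y = 0.857
  B: x = 0.100, y = 0.033
  C: x = 0.279, y = 0.089
  D: x = 0.123, y = 0.021

y_A (drum 2) = 0.857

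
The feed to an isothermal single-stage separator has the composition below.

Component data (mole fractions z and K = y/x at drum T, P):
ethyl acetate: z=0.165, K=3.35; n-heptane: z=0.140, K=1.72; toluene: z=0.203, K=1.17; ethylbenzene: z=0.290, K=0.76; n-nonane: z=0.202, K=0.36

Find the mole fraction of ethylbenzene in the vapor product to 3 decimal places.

Material balance + equilibrium reduce to Σ zᵢ(Kᵢ−1)/(1+ψ(Kᵢ−1)) = 0.
Check two-phase: ΣzᵢKᵢ = 1.324 > 1 and Σzᵢ/Kᵢ = 1.247 > 1, so g(0) = 0.324 > 0 and g(1) = -0.247 < 0.
Newton–Raphson from ψ = 0.4:
  ψ = 0.400: g = 0.0597, g' = -0.461 → ψ = 0.530
  ψ = 0.530: g = 0.0021, g' = -0.435 → ψ = 0.534
Converged at ψ = 0.534.
Compositions from xᵢ = zᵢ/(1+ψ(Kᵢ−1)), yᵢ = Kᵢxᵢ:
  ethyl acetate: x = 0.073, y = 0.245
  n-heptane: x = 0.101, y = 0.174
  toluene: x = 0.186, y = 0.218
  ethylbenzene: x = 0.333, y = 0.253
  n-nonane: x = 0.307, y = 0.111

y_ethylbenzene = 0.253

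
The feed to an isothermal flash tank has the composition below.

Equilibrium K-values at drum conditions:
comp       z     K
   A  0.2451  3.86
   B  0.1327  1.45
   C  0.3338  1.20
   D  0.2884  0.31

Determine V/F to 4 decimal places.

V/F = 0.6356

Material balance + equilibrium reduce to Σ zᵢ(Kᵢ−1)/(1+V/F(Kᵢ−1)) = 0.
Check two-phase: ΣzᵢKᵢ = 1.6285 > 1 and Σzᵢ/Kᵢ = 1.3635 > 1, so g(0) = 0.6285 > 0 and g(1) = -0.3635 < 0.
Newton iteration, V/F⁰ = 0.53:
  V/F = 0.5300: g = 0.07349, g' = -0.6865 → V/F = 0.6370
  V/F = 0.6370: g = -0.00104, g' = -0.7156 → V/F = 0.6356
Converged at V/F = 0.6356.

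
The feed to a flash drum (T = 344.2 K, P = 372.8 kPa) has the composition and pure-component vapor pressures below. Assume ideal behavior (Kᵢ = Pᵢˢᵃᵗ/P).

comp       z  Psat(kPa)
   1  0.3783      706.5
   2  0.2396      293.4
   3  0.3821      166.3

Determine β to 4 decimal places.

Raoult's law: Kᵢ = Pᵢˢᵃᵗ/P = Pᵢˢᵃᵗ/372.8.
  K_1 = 706.5/372.8 = 1.895118, K_2 = 293.4/372.8 = 0.787017, K_3 = 166.3/372.8 = 0.446084
Rachford–Rice: g(β) = Σ zᵢ(Kᵢ−1)/(1+β(Kᵢ−1)) = 0.
Feasibility: ΣzᵢKᵢ = 1.0759, Σzᵢ/Kᵢ = 1.3606 — both > 1, two phases present.
Iterate (Newton) starting at β = 0.5:
  β = 0.5000: g = -0.11591, g' = -0.3825 → β = 0.1970
  β = 0.1970: g = -0.00297, g' = -0.3786 → β = 0.1891
Converged at β = 0.1891.

β = 0.1891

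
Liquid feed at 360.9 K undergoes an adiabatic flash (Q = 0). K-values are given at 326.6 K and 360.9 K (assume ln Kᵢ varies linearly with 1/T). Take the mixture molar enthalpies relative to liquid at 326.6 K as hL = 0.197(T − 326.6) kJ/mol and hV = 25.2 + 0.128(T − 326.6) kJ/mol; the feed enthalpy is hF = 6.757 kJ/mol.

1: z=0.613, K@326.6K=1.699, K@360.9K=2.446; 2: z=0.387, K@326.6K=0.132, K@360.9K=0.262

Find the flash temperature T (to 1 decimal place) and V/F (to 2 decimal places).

T = 331.5 K, V/F = 0.23

Adiabatic flash: solve Rachford–Rice at each trial T, then check hF = ψ·hV(T) + (1−ψ)·hL(T).
  T = 326.6 K: K = (1.699, 0.132), RR gives ψ = 0.153, H_out = 3.845 kJ/mol
  T = 360.9 K: K = (2.446, 0.262), RR gives ψ = 0.563, H_out = 19.612 kJ/mol
  T = 343.8 K: K = (2.058, 0.189), RR gives ψ = 0.391, H_out = 12.766 kJ/mol
  T = 335.2 K: K = (1.875, 0.159), RR gives ψ = 0.286, H_out = 8.739 kJ/mol
  T = 330.9 K: K = (1.786, 0.145), RR gives ψ = 0.224, H_out = 6.436 kJ/mol
  T = 333.0 K: K = (1.829, 0.152), RR gives ψ = 0.256, H_out = 7.591 kJ/mol
Linear interpolation between T = 330.9 (H_out = 6.436) and T = 333.0 (H_out = 7.591) on hF = 6.757 gives T ≈ 331.5 K, at which ψ = 0.23.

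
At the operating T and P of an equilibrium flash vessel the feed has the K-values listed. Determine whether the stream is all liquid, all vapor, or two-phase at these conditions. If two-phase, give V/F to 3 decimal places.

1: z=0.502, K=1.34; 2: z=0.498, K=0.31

all liquid

ΣzᵢKᵢ = 0.827; Σzᵢ/Kᵢ = 1.981.
Since ΣzᵢKᵢ < 1 the mixture is below its bubble point — single liquid phase.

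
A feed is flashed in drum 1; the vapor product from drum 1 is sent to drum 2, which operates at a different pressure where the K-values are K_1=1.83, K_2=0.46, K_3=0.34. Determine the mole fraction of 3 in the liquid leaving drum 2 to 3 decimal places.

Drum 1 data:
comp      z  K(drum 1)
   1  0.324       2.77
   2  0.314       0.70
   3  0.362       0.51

x_3 (drum 2) = 0.285

Drum 1:
Material balance + equilibrium reduce to Σ zᵢ(Kᵢ−1)/(1+ψ₁(Kᵢ−1)) = 0.
Feasibility: ΣzᵢKᵢ = 1.302, Σzᵢ/Kᵢ = 1.275 — both > 1, two phases present.
Iterate (Newton) starting at ψ₁ = 0.5:
  ψ₁ = 0.500: g = -0.0415, g' = -0.477 → ψ₁ = 0.413
  ψ₁ = 0.413: g = 0.0014, g' = -0.512 → ψ₁ = 0.416
Converged at ψ₁ = 0.416.
Drum-1 compositions:
  1: x = 0.187, y = 0.517
  2: x = 0.359, y = 0.251
  3: x = 0.455, y = 0.232
Drum-2 feed = drum-1 vapor: z₂ = (0.5170, 0.2511, 0.2318).
Drum 2:
Newton–Raphson from ψ₂ = 0.5:
  ψ₂ = 0.500: g = -0.1109, g' = -0.540 → ψ₂ = 0.295
  ψ₂ = 0.295: g = -0.0065, g' = -0.489 → ψ₂ = 0.282
Converged at ψ₂ = 0.282.
  1: x = 0.419, y = 0.767
  2: x = 0.296, y = 0.136
  3: x = 0.285, y = 0.097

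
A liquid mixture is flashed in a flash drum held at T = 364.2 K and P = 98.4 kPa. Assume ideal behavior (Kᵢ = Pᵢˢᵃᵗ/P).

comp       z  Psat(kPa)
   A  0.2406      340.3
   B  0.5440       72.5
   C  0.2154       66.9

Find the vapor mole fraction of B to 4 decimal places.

Raoult's law: Kᵢ = Pᵢˢᵃᵗ/P = Pᵢˢᵃᵗ/98.4.
  K_A = 340.3/98.4 = 3.458333, K_B = 72.5/98.4 = 0.736789, K_C = 66.9/98.4 = 0.679878
Material balance + equilibrium reduce to Σ zᵢ(Kᵢ−1)/(1+ψ(Kᵢ−1)) = 0.
Feasibility: ΣzᵢKᵢ = 1.3793, Σzᵢ/Kᵢ = 1.1247 — both > 1, two phases present.
Iterate (Newton) starting at ψ = 0.66:
  ψ = 0.6600: g = -0.03518, g' = -0.3021 → ψ = 0.5436
  ψ = 0.5436: g = 0.00260, g' = -0.3501 → ψ = 0.5510
Converged at ψ = 0.5510.
Compositions from xᵢ = zᵢ/(1+ψ(Kᵢ−1)), yᵢ = Kᵢxᵢ:
  A: x = 0.1022, y = 0.3534
  B: x = 0.6363, y = 0.4688
  C: x = 0.2615, y = 0.1778

y_B = 0.4688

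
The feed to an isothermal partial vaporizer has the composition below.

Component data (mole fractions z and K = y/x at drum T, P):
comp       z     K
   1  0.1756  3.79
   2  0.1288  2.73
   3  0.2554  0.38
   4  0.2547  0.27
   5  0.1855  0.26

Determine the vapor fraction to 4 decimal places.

Iterate (Newton) starting at ψ = 0.55:
  ψ = 0.5500: g = -0.47495, g' = -1.2079 → ψ = 0.1568
  ψ = 0.1568: g = -0.02453, g' = -1.3236 → ψ = 0.1383
  ψ = 0.1383: g = 0.00046, g' = -1.3743 → ψ = 0.1386
Converged at ψ = 0.1386.

ψ = 0.1386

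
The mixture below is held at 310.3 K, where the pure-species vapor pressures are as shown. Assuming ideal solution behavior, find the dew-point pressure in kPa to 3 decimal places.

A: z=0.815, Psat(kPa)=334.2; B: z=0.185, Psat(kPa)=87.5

At the dew point ψ → 1, so Σzᵢ/Kᵢ = 1 with Kᵢ = Pᵢˢᵃᵗ/P ⇒ 1/P = Σzᵢ/Pᵢˢᵃᵗ.
1/P = 0.815/334.2 + 0.185/87.5 = 0.004553 ⇒ P = 219.638 kPa

Pdew = 219.638 kPa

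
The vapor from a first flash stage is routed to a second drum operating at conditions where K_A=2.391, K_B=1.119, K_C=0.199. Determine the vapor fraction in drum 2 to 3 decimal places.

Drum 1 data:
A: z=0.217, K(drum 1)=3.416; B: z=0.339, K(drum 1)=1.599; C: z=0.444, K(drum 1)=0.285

V/F (drum 2) = 0.702

Drum 1:
Rachford–Rice: g(ψ₁) = Σ zᵢ(Kᵢ−1)/(1+ψ₁(Kᵢ−1)) = 0.
Check two-phase: ΣzᵢKᵢ = 1.410 > 1 and Σzᵢ/Kᵢ = 1.833 > 1, so g(0) = 0.410 > 0 and g(1) = -0.833 < 0.
Newton iteration, ψ₁⁰ = 0.52:
  ψ₁ = 0.520: g = -0.1182, g' = -0.895 → ψ₁ = 0.388
  ψ₁ = 0.388: g = -0.0039, g' = -0.852 → ψ₁ = 0.383
Converged at ψ₁ = 0.383.
Drum-1 compositions:
  A: x = 0.113, y = 0.385
  B: x = 0.276, y = 0.441
  C: x = 0.612, y = 0.174
Drum-2 feed = drum-1 vapor: z₂ = (0.3848, 0.4408, 0.1743).
Drum 2:
Material balance + equilibrium reduce to Σ zᵢ(Kᵢ−1)/(1+ψ₂(Kᵢ−1)) = 0.
Check two-phase: ΣzᵢKᵢ = 1.448 > 1 and Σzᵢ/Kᵢ = 1.431 > 1, so g(0) = 0.448 > 0 and g(1) = -0.431 < 0.
Newton–Raphson from ψ₂ = 0.5:
  ψ₂ = 0.500: g = 0.1323, g' = -0.576 → ψ₂ = 0.730
  ψ₂ = 0.730: g = -0.0222, g' = -0.837 → ψ₂ = 0.703
  ψ₂ = 0.703: g = -0.0007, g' = -0.782 → ψ₂ = 0.702
Converged at ψ₂ = 0.702.
  A: x = 0.195, y = 0.465
  B: x = 0.407, y = 0.455
  C: x = 0.398, y = 0.079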